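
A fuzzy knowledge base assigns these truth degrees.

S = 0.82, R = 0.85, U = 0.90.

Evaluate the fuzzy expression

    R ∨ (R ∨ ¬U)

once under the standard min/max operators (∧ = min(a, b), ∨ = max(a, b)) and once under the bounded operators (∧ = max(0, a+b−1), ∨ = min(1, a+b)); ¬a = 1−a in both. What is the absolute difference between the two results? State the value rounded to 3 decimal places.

0.150

Under standard min/max:
  ¬U = 1 − 0.90 = 0.10
  R ∨ ¬U = max(a, b) on (0.85, 0.10) = 0.85
  R ∨ (R ∨ ¬U) = max(a, b) on (0.85, 0.85) = 0.85
  → value = 0.8500
Under bounded:
  ¬U = 1 − 0.90 = 0.10
  R ∨ ¬U = min(1, a+b) on (0.85, 0.10) = 0.95
  R ∨ (R ∨ ¬U) = min(1, a+b) on (0.85, 0.95) = 1.00
  → value = 1.0000
|0.8500 − 1.0000| = 0.150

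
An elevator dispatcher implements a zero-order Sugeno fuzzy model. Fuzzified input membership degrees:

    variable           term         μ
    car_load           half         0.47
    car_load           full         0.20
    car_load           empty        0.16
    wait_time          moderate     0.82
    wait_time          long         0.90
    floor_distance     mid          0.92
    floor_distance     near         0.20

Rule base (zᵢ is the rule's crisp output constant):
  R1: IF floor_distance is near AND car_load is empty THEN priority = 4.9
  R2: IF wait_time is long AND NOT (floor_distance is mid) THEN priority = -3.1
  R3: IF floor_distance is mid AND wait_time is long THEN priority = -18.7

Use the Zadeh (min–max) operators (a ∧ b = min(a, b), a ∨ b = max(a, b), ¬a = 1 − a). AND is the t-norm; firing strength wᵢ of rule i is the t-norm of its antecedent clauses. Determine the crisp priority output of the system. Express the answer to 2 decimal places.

-14.29

R1 (z=4.9): near=0.20, empty=0.16; AND[min(a, b)] → w = 0.16
R2 (z=-3.1): long=0.90, ¬mid=1−0.92=0.08; AND[min(a, b)] → w = 0.08
R3 (z=-18.7): mid=0.92, long=0.90; AND[min(a, b)] → w = 0.90
Weighted average = (0.16·4.9 + 0.08·-3.1 + 0.90·-18.7) / (0.16 + 0.08 + 0.90)
  = -16.2940 / 1.1400 = -14.29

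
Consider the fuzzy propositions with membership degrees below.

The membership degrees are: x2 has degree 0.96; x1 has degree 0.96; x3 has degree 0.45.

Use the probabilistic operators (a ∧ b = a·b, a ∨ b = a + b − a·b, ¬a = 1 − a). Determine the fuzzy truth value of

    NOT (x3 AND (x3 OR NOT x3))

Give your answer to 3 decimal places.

NOT x3 = 1 − 0.4500 = 0.5500
x3 OR NOT x3 = a + b − a·b on (0.4500, 0.5500) = 0.7525
x3 AND (x3 OR NOT x3) = a·b on (0.4500, 0.7525) = 0.3386
NOT (x3 AND (x3 OR NOT x3)) = 1 − 0.3386 = 0.6614

0.661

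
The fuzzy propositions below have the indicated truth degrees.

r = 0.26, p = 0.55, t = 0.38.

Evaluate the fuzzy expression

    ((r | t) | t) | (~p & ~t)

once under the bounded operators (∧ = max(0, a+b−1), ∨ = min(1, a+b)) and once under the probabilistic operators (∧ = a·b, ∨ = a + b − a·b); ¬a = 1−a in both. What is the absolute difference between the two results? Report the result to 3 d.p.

0.205

Under bounded:
  r | t = min(1, a+b) on (0.26, 0.38) = 0.64
  (r | t) | t = min(1, a+b) on (0.64, 0.38) = 1.00
  ~p = 1 − 0.55 = 0.45
  ~t = 1 − 0.38 = 0.62
  ~p & ~t = max(0, a+b−1) on (0.45, 0.62) = 0.07
  ((r | t) | t) | (~p & ~t) = min(1, a+b) on (1.00, 0.07) = 1.00
  → value = 1.0000
Under probabilistic:
  r | t = a + b − a·b on (0.2600, 0.3800) = 0.5412
  (r | t) | t = a + b − a·b on (0.5412, 0.3800) = 0.7155
  ~p = 1 − 0.5500 = 0.4500
  ~t = 1 − 0.3800 = 0.6200
  ~p & ~t = a·b on (0.4500, 0.6200) = 0.2790
  ((r | t) | t) | (~p & ~t) = a + b − a·b on (0.7155, 0.2790) = 0.7949
  → value = 0.7949
|1.0000 − 0.7949| = 0.205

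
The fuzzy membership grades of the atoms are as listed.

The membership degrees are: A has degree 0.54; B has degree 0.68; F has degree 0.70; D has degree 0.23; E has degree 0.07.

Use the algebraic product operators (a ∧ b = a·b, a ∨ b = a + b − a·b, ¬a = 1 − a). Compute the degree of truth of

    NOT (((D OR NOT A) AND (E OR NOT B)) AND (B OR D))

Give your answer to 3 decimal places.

0.838

NOT A = 1 − 0.5400 = 0.4600
D OR NOT A = a + b − a·b on (0.2300, 0.4600) = 0.5842
NOT B = 1 − 0.6800 = 0.3200
E OR NOT B = a + b − a·b on (0.0700, 0.3200) = 0.3676
(D OR NOT A) AND (E OR NOT B) = a·b on (0.5842, 0.3676) = 0.2148
B OR D = a + b − a·b on (0.6800, 0.2300) = 0.7536
((D OR NOT A) AND (E OR NOT B)) AND (B OR D) = a·b on (0.2148, 0.7536) = 0.1618
NOT (((D OR NOT A) AND (E OR NOT B)) AND (B OR D)) = 1 − 0.1618 = 0.8382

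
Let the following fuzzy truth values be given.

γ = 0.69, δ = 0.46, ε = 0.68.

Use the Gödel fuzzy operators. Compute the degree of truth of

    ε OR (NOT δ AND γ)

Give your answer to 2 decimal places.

NOT δ = 1 − 0.46 = 0.54
NOT δ AND γ = min(a, b) on (0.54, 0.69) = 0.54
ε OR (NOT δ AND γ) = max(a, b) on (0.68, 0.54) = 0.68

0.68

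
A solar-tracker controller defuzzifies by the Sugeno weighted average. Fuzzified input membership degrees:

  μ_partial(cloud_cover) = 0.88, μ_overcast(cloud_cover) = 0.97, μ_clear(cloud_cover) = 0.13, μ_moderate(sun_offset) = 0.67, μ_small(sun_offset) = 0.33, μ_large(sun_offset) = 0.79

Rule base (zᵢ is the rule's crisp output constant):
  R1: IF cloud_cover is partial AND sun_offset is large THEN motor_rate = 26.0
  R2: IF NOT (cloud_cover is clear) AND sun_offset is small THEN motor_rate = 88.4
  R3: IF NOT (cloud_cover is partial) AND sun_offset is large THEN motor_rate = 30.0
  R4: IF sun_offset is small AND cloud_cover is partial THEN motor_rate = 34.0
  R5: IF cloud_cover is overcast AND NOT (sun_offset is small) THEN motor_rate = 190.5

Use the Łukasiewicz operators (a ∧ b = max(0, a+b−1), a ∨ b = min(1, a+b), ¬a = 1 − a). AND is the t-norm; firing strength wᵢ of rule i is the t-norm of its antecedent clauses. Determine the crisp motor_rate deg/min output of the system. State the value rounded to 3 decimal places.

95.442

R1 (z=26.0): partial=0.88, large=0.79; AND[max(0, a+b−1)] → w = 0.67
R2 (z=88.4): ¬clear=1−0.13=0.87, small=0.33; AND[max(0, a+b−1)] → w = 0.20
R3 (z=30.0): ¬partial=1−0.88=0.12, large=0.79; AND[max(0, a+b−1)] → w = 0.00
R4 (z=34.0): small=0.33, partial=0.88; AND[max(0, a+b−1)] → w = 0.21
R5 (z=190.5): overcast=0.97, ¬small=1−0.33=0.67; AND[max(0, a+b−1)] → w = 0.64
Weighted average = (0.67·26.0 + 0.20·88.4 + 0.00·30.0 + 0.21·34.0 + 0.64·190.5) / (0.67 + 0.20 + 0.00 + 0.21 + 0.64)
  = 164.1600 / 1.7200 = 95.442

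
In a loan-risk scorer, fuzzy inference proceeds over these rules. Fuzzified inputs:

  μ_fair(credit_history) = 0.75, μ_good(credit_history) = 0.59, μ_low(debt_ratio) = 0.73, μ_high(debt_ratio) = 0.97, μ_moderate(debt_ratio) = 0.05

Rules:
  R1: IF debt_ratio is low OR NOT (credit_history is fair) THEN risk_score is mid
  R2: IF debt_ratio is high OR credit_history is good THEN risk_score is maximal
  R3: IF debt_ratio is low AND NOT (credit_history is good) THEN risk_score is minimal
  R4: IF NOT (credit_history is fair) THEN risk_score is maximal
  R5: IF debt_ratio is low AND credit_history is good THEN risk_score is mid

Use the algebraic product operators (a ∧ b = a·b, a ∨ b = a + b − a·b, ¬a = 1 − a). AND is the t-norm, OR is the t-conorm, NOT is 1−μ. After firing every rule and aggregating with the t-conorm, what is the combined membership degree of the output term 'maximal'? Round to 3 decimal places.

0.991

R1: low=0.73, ¬fair=1−0.75=0.25; OR[a + b − a·b] → w = 0.7975
R2: high=0.97, good=0.59; OR[a + b − a·b] → w = 0.9877
R3: low=0.73, ¬good=1−0.59=0.41; AND[a·b] → w = 0.2993
R4: ¬fair=1−0.75=0.25 → w = 0.2500
R5: low=0.73, good=0.59; AND[a·b] → w = 0.4307
Rules with consequent 'maximal': {R2, R4} → strengths 0.9877, 0.2500
Aggregate via t-conorm [a + b − a·b]: 0.9908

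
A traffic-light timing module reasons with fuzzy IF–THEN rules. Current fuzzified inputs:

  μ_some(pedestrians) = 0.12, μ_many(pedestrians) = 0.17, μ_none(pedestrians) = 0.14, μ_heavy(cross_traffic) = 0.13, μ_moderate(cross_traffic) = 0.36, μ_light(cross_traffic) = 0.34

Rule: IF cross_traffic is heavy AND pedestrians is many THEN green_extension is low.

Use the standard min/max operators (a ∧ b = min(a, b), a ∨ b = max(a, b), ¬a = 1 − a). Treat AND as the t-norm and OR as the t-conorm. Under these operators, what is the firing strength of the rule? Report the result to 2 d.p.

0.13

firing strength: heavy=0.13, many=0.17; AND[min(a, b)] → w = 0.13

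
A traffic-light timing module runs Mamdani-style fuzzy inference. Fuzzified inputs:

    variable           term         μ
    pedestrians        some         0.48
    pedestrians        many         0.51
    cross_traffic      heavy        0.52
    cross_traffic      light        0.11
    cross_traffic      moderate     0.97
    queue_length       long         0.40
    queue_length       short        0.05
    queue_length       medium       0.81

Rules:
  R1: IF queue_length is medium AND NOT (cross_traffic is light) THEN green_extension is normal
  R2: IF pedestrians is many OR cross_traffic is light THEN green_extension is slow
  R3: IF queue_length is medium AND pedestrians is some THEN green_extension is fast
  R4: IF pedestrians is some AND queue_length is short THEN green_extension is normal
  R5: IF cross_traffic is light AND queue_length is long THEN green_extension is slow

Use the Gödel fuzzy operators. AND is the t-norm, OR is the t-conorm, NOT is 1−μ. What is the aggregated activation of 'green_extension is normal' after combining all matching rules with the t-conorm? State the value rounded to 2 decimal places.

R1: medium=0.81, ¬light=1−0.11=0.89; AND[min(a, b)] → w = 0.81
R2: many=0.51, light=0.11; OR[max(a, b)] → w = 0.51
R3: medium=0.81, some=0.48; AND[min(a, b)] → w = 0.48
R4: some=0.48, short=0.05; AND[min(a, b)] → w = 0.05
R5: light=0.11, long=0.40; AND[min(a, b)] → w = 0.11
Rules with consequent 'normal': {R1, R4} → strengths 0.81, 0.05
Aggregate via t-conorm [max(a, b)]: 0.81

0.81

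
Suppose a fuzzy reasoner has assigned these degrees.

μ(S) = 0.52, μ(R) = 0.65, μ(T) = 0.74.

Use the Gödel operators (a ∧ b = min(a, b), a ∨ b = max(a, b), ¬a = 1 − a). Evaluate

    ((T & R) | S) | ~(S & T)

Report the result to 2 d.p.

T & R = min(a, b) on (0.74, 0.65) = 0.65
(T & R) | S = max(a, b) on (0.65, 0.52) = 0.65
S & T = min(a, b) on (0.52, 0.74) = 0.52
~(S & T) = 1 − 0.52 = 0.48
((T & R) | S) | ~(S & T) = max(a, b) on (0.65, 0.48) = 0.65

0.65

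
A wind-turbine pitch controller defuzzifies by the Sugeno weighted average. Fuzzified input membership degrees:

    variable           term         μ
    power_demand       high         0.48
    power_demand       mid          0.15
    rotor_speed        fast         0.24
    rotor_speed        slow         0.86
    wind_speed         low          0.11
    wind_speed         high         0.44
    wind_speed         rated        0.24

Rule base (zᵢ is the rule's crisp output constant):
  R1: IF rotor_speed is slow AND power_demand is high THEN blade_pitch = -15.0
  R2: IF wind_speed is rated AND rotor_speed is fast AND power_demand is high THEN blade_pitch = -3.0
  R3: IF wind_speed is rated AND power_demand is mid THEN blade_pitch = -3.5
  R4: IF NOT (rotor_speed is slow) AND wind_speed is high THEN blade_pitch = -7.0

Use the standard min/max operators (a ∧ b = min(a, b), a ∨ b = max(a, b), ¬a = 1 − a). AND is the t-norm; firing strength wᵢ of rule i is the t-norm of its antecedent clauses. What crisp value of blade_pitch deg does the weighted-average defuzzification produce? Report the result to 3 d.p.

R1 (z=-15.0): slow=0.86, high=0.48; AND[min(a, b)] → w = 0.48
R2 (z=-3.0): rated=0.24, fast=0.24, high=0.48; AND[min(a, b)] → w = 0.24
R3 (z=-3.5): rated=0.24, mid=0.15; AND[min(a, b)] → w = 0.15
R4 (z=-7.0): ¬slow=1−0.86=0.14, high=0.44; AND[min(a, b)] → w = 0.14
Weighted average = (0.48·-15.0 + 0.24·-3.0 + 0.15·-3.5 + 0.14·-7.0) / (0.48 + 0.24 + 0.15 + 0.14)
  = -9.4250 / 1.0100 = -9.332

-9.332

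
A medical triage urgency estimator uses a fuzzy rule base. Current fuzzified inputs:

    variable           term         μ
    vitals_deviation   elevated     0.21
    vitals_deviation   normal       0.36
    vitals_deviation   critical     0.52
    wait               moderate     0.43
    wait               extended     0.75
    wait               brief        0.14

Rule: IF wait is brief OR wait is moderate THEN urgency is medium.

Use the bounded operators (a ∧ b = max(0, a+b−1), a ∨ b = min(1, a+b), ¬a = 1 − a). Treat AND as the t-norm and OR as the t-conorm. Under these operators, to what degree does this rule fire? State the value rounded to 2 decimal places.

0.57

firing strength: brief=0.14, moderate=0.43; OR[min(1, a+b)] → w = 0.57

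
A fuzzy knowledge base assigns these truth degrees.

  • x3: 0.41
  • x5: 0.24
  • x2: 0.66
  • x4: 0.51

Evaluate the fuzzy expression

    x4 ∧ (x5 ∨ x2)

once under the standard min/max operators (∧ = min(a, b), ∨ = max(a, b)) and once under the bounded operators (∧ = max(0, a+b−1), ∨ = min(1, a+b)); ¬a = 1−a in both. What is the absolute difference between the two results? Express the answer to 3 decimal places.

0.100

Under standard min/max:
  x5 ∨ x2 = max(a, b) on (0.24, 0.66) = 0.66
  x4 ∧ (x5 ∨ x2) = min(a, b) on (0.51, 0.66) = 0.51
  → value = 0.5100
Under bounded:
  x5 ∨ x2 = min(1, a+b) on (0.24, 0.66) = 0.90
  x4 ∧ (x5 ∨ x2) = max(0, a+b−1) on (0.51, 0.90) = 0.41
  → value = 0.4100
|0.5100 − 0.4100| = 0.100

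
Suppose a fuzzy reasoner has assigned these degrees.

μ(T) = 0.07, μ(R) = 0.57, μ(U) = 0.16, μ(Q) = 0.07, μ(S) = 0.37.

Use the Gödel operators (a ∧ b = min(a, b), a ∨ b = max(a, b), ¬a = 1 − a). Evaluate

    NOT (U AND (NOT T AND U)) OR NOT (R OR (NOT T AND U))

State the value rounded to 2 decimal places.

NOT T = 1 − 0.07 = 0.93
NOT T AND U = min(a, b) on (0.93, 0.16) = 0.16
U AND (NOT T AND U) = min(a, b) on (0.16, 0.16) = 0.16
NOT (U AND (NOT T AND U)) = 1 − 0.16 = 0.84
NOT T = 1 − 0.07 = 0.93
NOT T AND U = min(a, b) on (0.93, 0.16) = 0.16
R OR (NOT T AND U) = max(a, b) on (0.57, 0.16) = 0.57
NOT (R OR (NOT T AND U)) = 1 − 0.57 = 0.43
NOT (U AND (NOT T AND U)) OR NOT (R OR (NOT T AND U)) = max(a, b) on (0.84, 0.43) = 0.84

0.84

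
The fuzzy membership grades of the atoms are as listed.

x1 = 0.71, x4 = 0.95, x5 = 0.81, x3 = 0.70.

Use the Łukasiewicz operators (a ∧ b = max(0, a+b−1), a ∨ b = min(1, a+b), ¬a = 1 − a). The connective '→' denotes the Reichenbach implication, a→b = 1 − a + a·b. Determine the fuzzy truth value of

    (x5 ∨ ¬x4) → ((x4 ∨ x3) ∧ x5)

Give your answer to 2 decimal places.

0.84

¬x4 = 1 − 0.95 = 0.05
x5 ∨ ¬x4 = min(1, a+b) on (0.81, 0.05) = 0.86
x4 ∨ x3 = min(1, a+b) on (0.95, 0.70) = 1.00
(x4 ∨ x3) ∧ x5 = max(0, a+b−1) on (1.00, 0.81) = 0.81
(x5 ∨ ¬x4) → ((x4 ∨ x3) ∧ x5)  [Reichenbach: 1 − a + a·b] with a=0.86, b=0.81 → 0.84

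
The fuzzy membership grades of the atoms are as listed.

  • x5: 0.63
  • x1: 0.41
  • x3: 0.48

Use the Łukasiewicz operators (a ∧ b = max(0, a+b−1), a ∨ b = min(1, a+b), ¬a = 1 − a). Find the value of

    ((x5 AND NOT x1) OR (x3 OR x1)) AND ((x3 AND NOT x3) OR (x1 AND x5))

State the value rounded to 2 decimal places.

0.04

NOT x1 = 1 − 0.41 = 0.59
x5 AND NOT x1 = max(0, a+b−1) on (0.63, 0.59) = 0.22
x3 OR x1 = min(1, a+b) on (0.48, 0.41) = 0.89
(x5 AND NOT x1) OR (x3 OR x1) = min(1, a+b) on (0.22, 0.89) = 1.00
NOT x3 = 1 − 0.48 = 0.52
x3 AND NOT x3 = max(0, a+b−1) on (0.48, 0.52) = 0.00
x1 AND x5 = max(0, a+b−1) on (0.41, 0.63) = 0.04
(x3 AND NOT x3) OR (x1 AND x5) = min(1, a+b) on (0.00, 0.04) = 0.04
((x5 AND NOT x1) OR (x3 OR x1)) AND ((x3 AND NOT x3) OR (x1 AND x5)) = max(0, a+b−1) on (1.00, 0.04) = 0.04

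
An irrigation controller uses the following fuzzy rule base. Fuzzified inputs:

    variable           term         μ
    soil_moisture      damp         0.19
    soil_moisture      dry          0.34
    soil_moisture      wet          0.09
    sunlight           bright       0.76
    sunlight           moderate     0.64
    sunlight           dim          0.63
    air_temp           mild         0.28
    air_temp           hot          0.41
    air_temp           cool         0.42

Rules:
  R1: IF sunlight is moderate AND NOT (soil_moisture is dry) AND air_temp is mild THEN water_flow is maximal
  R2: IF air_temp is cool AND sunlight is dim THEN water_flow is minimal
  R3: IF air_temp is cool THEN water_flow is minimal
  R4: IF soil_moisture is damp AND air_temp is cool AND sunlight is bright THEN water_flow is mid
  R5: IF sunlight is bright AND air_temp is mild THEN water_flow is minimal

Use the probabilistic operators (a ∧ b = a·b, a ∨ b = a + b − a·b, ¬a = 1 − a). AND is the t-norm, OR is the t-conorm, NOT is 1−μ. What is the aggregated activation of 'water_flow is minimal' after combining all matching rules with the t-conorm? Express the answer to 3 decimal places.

0.664

R1: moderate=0.64, ¬dry=1−0.34=0.66, mild=0.28; AND[a·b] → w = 0.1183
R2: cool=0.42, dim=0.63; AND[a·b] → w = 0.2646
R3: cool=0.42 → w = 0.4200
R4: damp=0.19, cool=0.42, bright=0.76; AND[a·b] → w = 0.0606
R5: bright=0.76, mild=0.28; AND[a·b] → w = 0.2128
Rules with consequent 'minimal': {R2, R3, R5} → strengths 0.2646, 0.4200, 0.2128
Aggregate via t-conorm [a + b − a·b]: 0.6642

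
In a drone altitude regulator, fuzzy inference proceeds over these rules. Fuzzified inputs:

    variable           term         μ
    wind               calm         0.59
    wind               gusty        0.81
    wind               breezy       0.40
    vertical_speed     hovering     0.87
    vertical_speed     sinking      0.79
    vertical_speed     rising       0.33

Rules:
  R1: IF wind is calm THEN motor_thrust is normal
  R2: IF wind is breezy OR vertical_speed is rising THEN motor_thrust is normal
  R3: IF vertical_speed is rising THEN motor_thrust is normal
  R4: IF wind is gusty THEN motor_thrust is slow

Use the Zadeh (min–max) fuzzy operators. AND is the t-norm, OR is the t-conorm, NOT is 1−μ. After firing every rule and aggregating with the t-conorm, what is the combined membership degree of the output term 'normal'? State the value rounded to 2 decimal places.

R1: calm=0.59 → w = 0.59
R2: breezy=0.40, rising=0.33; OR[max(a, b)] → w = 0.40
R3: rising=0.33 → w = 0.33
R4: gusty=0.81 → w = 0.81
Rules with consequent 'normal': {R1, R2, R3} → strengths 0.59, 0.40, 0.33
Aggregate via t-conorm [max(a, b)]: 0.59

0.59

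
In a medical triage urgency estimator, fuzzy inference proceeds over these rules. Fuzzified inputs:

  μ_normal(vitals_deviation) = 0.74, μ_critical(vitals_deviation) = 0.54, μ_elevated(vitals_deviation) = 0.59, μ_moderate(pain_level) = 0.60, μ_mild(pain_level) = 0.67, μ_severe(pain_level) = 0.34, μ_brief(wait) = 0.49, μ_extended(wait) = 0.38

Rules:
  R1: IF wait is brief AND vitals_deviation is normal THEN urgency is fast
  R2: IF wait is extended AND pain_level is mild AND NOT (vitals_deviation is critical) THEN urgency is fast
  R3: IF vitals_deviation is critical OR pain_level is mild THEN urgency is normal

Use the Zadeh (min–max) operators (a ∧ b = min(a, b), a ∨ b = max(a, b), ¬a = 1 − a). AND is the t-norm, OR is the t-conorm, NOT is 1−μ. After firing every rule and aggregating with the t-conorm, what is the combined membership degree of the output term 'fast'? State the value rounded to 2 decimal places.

R1: brief=0.49, normal=0.74; AND[min(a, b)] → w = 0.49
R2: extended=0.38, mild=0.67, ¬critical=1−0.54=0.46; AND[min(a, b)] → w = 0.38
R3: critical=0.54, mild=0.67; OR[max(a, b)] → w = 0.67
Rules with consequent 'fast': {R1, R2} → strengths 0.49, 0.38
Aggregate via t-conorm [max(a, b)]: 0.49

0.49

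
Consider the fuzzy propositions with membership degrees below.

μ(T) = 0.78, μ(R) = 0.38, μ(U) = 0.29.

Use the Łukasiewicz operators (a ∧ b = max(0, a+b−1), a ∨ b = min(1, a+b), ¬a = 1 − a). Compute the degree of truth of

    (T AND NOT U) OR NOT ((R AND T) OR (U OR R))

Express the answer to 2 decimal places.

NOT U = 1 − 0.29 = 0.71
T AND NOT U = max(0, a+b−1) on (0.78, 0.71) = 0.49
R AND T = max(0, a+b−1) on (0.38, 0.78) = 0.16
U OR R = min(1, a+b) on (0.29, 0.38) = 0.67
(R AND T) OR (U OR R) = min(1, a+b) on (0.16, 0.67) = 0.83
NOT ((R AND T) OR (U OR R)) = 1 − 0.83 = 0.17
(T AND NOT U) OR NOT ((R AND T) OR (U OR R)) = min(1, a+b) on (0.49, 0.17) = 0.66

0.66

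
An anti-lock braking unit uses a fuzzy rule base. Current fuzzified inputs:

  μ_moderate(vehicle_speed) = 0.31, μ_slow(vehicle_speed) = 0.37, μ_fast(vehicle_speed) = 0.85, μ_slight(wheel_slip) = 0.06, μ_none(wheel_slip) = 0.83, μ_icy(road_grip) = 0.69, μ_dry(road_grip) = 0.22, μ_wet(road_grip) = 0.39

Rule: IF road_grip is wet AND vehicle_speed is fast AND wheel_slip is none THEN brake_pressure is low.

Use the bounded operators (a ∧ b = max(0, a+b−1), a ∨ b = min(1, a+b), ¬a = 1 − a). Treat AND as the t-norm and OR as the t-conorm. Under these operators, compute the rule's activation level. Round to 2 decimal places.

firing strength: wet=0.39, fast=0.85, none=0.83; AND[max(0, a+b−1)] → w = 0.07

0.07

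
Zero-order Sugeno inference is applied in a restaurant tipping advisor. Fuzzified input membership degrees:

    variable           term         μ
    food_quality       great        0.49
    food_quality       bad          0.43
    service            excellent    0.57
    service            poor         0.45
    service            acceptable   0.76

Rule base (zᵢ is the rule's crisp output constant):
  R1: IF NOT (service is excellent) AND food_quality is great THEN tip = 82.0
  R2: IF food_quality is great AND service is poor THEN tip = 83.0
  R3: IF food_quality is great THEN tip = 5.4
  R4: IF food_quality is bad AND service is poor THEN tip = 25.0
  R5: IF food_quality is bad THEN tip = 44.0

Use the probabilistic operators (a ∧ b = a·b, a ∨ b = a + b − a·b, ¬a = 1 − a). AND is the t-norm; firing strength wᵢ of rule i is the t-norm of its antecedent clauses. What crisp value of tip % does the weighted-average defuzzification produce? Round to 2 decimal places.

40.13

R1 (z=82.0): ¬excellent=1−0.57=0.43, great=0.49; AND[a·b] → w = 0.2107
R2 (z=83.0): great=0.49, poor=0.45; AND[a·b] → w = 0.2205
R3 (z=5.4): great=0.49 → w = 0.4900
R4 (z=25.0): bad=0.43, poor=0.45; AND[a·b] → w = 0.1935
R5 (z=44.0): bad=0.43 → w = 0.4300
Weighted average = (0.2107·82.0 + 0.2205·83.0 + 0.4900·5.4 + 0.1935·25.0 + 0.4300·44.0) / (0.2107 + 0.2205 + 0.4900 + 0.1935 + 0.4300)
  = 61.9824 / 1.5447 = 40.13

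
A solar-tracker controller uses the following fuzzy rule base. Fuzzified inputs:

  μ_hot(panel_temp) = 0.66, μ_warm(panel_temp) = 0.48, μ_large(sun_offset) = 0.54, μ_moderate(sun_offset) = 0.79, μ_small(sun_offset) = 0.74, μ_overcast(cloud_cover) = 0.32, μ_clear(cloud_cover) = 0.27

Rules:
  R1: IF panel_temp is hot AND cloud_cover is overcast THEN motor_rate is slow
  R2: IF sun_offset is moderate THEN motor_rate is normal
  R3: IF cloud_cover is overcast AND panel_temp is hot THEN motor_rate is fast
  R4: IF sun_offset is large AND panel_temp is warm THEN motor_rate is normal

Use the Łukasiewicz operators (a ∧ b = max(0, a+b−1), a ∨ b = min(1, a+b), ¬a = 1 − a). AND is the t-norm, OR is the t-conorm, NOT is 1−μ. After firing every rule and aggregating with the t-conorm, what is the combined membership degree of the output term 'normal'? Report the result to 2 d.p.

0.81

R1: hot=0.66, overcast=0.32; AND[max(0, a+b−1)] → w = 0.00
R2: moderate=0.79 → w = 0.79
R3: overcast=0.32, hot=0.66; AND[max(0, a+b−1)] → w = 0.00
R4: large=0.54, warm=0.48; AND[max(0, a+b−1)] → w = 0.02
Rules with consequent 'normal': {R2, R4} → strengths 0.79, 0.02
Aggregate via t-conorm [min(1, a+b)]: 0.81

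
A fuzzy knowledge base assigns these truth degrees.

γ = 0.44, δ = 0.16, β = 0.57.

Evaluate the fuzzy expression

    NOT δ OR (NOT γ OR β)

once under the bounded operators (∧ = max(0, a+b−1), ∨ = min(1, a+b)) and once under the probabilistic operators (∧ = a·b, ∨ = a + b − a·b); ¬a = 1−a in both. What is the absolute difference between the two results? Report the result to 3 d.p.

0.030

Under bounded:
  NOT δ = 1 − 0.16 = 0.84
  NOT γ = 1 − 0.44 = 0.56
  NOT γ OR β = min(1, a+b) on (0.56, 0.57) = 1.00
  NOT δ OR (NOT γ OR β) = min(1, a+b) on (0.84, 1.00) = 1.00
  → value = 1.0000
Under probabilistic:
  NOT δ = 1 − 0.1600 = 0.8400
  NOT γ = 1 − 0.4400 = 0.5600
  NOT γ OR β = a + b − a·b on (0.5600, 0.5700) = 0.8108
  NOT δ OR (NOT γ OR β) = a + b − a·b on (0.8400, 0.8108) = 0.9697
  → value = 0.9697
|1.0000 − 0.9697| = 0.030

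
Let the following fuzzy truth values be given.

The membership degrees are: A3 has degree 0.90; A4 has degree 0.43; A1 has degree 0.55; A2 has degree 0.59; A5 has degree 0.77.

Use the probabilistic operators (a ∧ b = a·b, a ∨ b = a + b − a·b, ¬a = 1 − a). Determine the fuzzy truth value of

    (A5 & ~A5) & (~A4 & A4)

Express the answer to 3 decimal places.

~A5 = 1 − 0.7700 = 0.2300
A5 & ~A5 = a·b on (0.7700, 0.2300) = 0.1771
~A4 = 1 − 0.4300 = 0.5700
~A4 & A4 = a·b on (0.5700, 0.4300) = 0.2451
(A5 & ~A5) & (~A4 & A4) = a·b on (0.1771, 0.2451) = 0.0434

0.043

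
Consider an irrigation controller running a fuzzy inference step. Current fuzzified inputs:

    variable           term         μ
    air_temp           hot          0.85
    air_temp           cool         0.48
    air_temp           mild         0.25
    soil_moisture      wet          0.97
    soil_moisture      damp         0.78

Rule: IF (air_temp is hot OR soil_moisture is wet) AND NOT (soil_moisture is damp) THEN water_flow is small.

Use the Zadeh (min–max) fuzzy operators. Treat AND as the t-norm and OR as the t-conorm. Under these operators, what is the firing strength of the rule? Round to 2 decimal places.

firing strength: (hot=0.85 OR wet=0.97) = 0.97; AND[min(a, b)] with ¬damp=1−0.78=0.22 → w = 0.22

0.22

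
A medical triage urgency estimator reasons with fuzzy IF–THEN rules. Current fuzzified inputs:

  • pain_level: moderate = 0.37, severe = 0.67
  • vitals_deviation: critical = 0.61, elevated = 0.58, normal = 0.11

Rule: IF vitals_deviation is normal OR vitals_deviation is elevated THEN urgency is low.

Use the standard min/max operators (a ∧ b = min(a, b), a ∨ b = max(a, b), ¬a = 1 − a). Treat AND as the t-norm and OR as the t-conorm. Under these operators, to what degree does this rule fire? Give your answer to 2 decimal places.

firing strength: normal=0.11, elevated=0.58; OR[max(a, b)] → w = 0.58

0.58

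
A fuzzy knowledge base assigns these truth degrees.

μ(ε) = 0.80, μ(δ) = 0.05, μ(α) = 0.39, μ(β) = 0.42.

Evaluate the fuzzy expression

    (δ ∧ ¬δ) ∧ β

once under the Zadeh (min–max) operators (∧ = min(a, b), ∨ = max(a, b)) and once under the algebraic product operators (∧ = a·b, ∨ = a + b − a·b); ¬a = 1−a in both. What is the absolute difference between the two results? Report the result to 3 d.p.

0.030

Under Zadeh (min–max):
  ¬δ = 1 − 0.05 = 0.95
  δ ∧ ¬δ = min(a, b) on (0.05, 0.95) = 0.05
  (δ ∧ ¬δ) ∧ β = min(a, b) on (0.05, 0.42) = 0.05
  → value = 0.0500
Under algebraic product:
  ¬δ = 1 − 0.0500 = 0.9500
  δ ∧ ¬δ = a·b on (0.0500, 0.9500) = 0.0475
  (δ ∧ ¬δ) ∧ β = a·b on (0.0475, 0.4200) = 0.0199
  → value = 0.0199
|0.0500 − 0.0199| = 0.030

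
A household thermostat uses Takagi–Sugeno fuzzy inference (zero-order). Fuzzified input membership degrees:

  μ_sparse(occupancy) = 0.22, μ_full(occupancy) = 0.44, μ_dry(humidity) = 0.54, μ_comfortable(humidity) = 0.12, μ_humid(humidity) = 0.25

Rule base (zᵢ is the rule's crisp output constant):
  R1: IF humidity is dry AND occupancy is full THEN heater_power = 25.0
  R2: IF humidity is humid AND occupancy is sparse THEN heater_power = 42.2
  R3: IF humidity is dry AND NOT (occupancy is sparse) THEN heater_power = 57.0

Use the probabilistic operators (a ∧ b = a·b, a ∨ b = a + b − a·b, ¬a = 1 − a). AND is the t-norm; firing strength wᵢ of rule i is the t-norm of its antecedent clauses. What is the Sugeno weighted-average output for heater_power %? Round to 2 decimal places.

R1 (z=25.0): dry=0.54, full=0.44; AND[a·b] → w = 0.2376
R2 (z=42.2): humid=0.25, sparse=0.22; AND[a·b] → w = 0.0550
R3 (z=57.0): dry=0.54, ¬sparse=1−0.22=0.78; AND[a·b] → w = 0.4212
Weighted average = (0.2376·25.0 + 0.0550·42.2 + 0.4212·57.0) / (0.2376 + 0.0550 + 0.4212)
  = 32.2694 / 0.7138 = 45.21

45.21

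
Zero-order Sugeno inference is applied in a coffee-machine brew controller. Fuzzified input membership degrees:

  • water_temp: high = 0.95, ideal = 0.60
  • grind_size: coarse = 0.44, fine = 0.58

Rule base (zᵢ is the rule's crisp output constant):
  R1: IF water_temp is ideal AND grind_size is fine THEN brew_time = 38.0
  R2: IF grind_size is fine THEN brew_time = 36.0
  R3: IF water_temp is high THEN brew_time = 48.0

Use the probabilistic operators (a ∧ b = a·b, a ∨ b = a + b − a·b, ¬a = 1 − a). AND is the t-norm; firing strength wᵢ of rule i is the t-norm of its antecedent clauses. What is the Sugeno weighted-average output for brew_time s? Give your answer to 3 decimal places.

R1 (z=38.0): ideal=0.60, fine=0.58; AND[a·b] → w = 0.3480
R2 (z=36.0): fine=0.58 → w = 0.5800
R3 (z=48.0): high=0.95 → w = 0.9500
Weighted average = (0.3480·38.0 + 0.5800·36.0 + 0.9500·48.0) / (0.3480 + 0.5800 + 0.9500)
  = 79.7040 / 1.8780 = 42.441

42.441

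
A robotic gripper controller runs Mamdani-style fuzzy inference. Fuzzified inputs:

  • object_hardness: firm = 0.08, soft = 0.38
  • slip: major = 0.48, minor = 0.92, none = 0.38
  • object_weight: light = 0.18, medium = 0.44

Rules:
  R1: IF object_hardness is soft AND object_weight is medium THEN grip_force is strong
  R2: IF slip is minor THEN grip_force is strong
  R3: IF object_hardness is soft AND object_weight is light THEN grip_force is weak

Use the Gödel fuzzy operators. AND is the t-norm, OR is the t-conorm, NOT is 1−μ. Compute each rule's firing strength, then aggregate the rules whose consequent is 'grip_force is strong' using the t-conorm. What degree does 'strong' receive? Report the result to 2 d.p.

R1: soft=0.38, medium=0.44; AND[min(a, b)] → w = 0.38
R2: minor=0.92 → w = 0.92
R3: soft=0.38, light=0.18; AND[min(a, b)] → w = 0.18
Rules with consequent 'strong': {R1, R2} → strengths 0.38, 0.92
Aggregate via t-conorm [max(a, b)]: 0.92

0.92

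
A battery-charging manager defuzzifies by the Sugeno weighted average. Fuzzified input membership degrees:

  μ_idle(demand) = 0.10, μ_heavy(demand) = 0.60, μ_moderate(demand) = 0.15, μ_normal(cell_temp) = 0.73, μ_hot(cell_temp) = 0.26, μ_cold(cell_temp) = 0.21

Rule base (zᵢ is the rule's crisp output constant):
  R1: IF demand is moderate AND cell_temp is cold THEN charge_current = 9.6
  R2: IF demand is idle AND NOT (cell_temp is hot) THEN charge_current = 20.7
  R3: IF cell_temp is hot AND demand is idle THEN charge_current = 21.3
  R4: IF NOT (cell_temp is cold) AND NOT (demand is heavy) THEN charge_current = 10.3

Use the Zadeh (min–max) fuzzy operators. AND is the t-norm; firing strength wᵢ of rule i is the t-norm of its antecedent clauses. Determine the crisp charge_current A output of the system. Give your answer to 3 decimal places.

13.013

R1 (z=9.6): moderate=0.15, cold=0.21; AND[min(a, b)] → w = 0.15
R2 (z=20.7): idle=0.10, ¬hot=1−0.26=0.74; AND[min(a, b)] → w = 0.10
R3 (z=21.3): hot=0.26, idle=0.10; AND[min(a, b)] → w = 0.10
R4 (z=10.3): ¬cold=1−0.21=0.79, ¬heavy=1−0.60=0.40; AND[min(a, b)] → w = 0.40
Weighted average = (0.15·9.6 + 0.10·20.7 + 0.10·21.3 + 0.40·10.3) / (0.15 + 0.10 + 0.10 + 0.40)
  = 9.7600 / 0.7500 = 13.013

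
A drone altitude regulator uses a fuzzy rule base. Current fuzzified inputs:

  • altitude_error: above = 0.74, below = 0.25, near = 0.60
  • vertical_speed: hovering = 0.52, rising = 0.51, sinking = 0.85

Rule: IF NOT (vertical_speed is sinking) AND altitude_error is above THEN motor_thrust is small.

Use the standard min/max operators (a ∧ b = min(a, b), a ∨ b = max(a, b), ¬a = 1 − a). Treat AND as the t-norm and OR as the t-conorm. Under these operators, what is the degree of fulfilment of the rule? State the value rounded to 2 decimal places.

firing strength: ¬sinking=1−0.85=0.15, above=0.74; AND[min(a, b)] → w = 0.15

0.15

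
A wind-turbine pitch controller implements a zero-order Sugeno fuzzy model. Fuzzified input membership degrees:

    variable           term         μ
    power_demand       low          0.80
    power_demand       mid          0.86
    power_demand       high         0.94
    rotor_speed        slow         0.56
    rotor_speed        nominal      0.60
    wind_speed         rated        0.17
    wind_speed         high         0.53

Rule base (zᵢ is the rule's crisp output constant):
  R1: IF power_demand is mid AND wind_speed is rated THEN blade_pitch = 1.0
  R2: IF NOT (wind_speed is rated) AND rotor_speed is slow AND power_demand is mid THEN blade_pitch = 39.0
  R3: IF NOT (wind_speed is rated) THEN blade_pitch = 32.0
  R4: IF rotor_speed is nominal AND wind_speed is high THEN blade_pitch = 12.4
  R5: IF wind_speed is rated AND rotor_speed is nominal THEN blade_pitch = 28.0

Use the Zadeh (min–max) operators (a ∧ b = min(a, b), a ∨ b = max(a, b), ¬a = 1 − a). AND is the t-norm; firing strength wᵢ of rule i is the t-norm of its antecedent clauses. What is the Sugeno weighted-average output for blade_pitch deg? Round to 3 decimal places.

R1 (z=1.0): mid=0.86, rated=0.17; AND[min(a, b)] → w = 0.17
R2 (z=39.0): ¬rated=1−0.17=0.83, slow=0.56, mid=0.86; AND[min(a, b)] → w = 0.56
R3 (z=32.0): ¬rated=1−0.17=0.83 → w = 0.83
R4 (z=12.4): nominal=0.60, high=0.53; AND[min(a, b)] → w = 0.53
R5 (z=28.0): rated=0.17, nominal=0.60; AND[min(a, b)] → w = 0.17
Weighted average = (0.17·1.0 + 0.56·39.0 + 0.83·32.0 + 0.53·12.4 + 0.17·28.0) / (0.17 + 0.56 + 0.83 + 0.53 + 0.17)
  = 59.9020 / 2.2600 = 26.505

26.505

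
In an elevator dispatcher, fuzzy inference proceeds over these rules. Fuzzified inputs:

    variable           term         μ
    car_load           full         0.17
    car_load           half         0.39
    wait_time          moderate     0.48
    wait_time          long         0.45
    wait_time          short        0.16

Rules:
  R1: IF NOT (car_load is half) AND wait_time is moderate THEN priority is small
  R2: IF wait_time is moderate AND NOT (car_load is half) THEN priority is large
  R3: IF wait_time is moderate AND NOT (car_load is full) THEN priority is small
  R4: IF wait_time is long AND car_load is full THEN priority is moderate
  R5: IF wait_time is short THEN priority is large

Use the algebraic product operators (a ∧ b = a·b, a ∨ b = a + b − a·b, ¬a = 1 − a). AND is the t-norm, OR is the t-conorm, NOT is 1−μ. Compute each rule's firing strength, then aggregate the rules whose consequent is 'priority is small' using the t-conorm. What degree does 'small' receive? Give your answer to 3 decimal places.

R1: ¬half=1−0.39=0.61, moderate=0.48; AND[a·b] → w = 0.2928
R2: moderate=0.48, ¬half=1−0.39=0.61; AND[a·b] → w = 0.2928
R3: moderate=0.48, ¬full=1−0.17=0.83; AND[a·b] → w = 0.3984
R4: long=0.45, full=0.17; AND[a·b] → w = 0.0765
R5: short=0.16 → w = 0.1600
Rules with consequent 'small': {R1, R3} → strengths 0.2928, 0.3984
Aggregate via t-conorm [a + b − a·b]: 0.5745

0.575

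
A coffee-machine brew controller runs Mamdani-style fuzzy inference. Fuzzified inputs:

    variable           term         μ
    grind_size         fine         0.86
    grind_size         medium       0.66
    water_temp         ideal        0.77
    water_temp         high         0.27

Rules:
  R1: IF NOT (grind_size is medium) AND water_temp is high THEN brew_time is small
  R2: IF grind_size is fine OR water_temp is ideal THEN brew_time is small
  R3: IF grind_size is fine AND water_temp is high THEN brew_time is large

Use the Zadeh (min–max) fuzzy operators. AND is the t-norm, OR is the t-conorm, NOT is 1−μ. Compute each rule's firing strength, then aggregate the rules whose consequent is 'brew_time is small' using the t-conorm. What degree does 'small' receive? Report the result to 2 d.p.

0.86

R1: ¬medium=1−0.66=0.34, high=0.27; AND[min(a, b)] → w = 0.27
R2: fine=0.86, ideal=0.77; OR[max(a, b)] → w = 0.86
R3: fine=0.86, high=0.27; AND[min(a, b)] → w = 0.27
Rules with consequent 'small': {R1, R2} → strengths 0.27, 0.86
Aggregate via t-conorm [max(a, b)]: 0.86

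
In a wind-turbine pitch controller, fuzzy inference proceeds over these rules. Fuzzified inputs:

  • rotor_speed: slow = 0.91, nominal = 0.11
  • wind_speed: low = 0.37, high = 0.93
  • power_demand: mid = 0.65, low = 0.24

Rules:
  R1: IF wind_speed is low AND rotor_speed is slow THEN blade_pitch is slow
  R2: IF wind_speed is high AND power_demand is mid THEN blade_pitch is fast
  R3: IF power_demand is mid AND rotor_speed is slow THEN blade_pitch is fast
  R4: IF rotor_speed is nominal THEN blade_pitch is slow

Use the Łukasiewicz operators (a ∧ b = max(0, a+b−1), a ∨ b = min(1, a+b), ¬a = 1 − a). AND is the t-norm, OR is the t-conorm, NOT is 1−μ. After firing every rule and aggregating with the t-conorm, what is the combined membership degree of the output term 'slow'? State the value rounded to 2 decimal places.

0.39

R1: low=0.37, slow=0.91; AND[max(0, a+b−1)] → w = 0.28
R2: high=0.93, mid=0.65; AND[max(0, a+b−1)] → w = 0.58
R3: mid=0.65, slow=0.91; AND[max(0, a+b−1)] → w = 0.56
R4: nominal=0.11 → w = 0.11
Rules with consequent 'slow': {R1, R4} → strengths 0.28, 0.11
Aggregate via t-conorm [min(1, a+b)]: 0.39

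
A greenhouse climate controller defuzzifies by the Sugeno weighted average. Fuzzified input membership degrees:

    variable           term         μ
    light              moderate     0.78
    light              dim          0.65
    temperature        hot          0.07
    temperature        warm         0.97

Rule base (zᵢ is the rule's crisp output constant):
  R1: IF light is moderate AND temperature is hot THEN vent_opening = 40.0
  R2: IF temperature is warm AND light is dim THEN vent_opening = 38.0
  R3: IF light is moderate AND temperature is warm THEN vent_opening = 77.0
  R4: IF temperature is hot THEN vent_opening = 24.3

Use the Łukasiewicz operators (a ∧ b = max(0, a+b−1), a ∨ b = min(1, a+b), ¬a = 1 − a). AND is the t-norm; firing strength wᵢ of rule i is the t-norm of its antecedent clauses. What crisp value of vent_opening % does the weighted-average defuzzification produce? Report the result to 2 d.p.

R1 (z=40.0): moderate=0.78, hot=0.07; AND[max(0, a+b−1)] → w = 0.00
R2 (z=38.0): warm=0.97, dim=0.65; AND[max(0, a+b−1)] → w = 0.62
R3 (z=77.0): moderate=0.78, warm=0.97; AND[max(0, a+b−1)] → w = 0.75
R4 (z=24.3): hot=0.07 → w = 0.07
Weighted average = (0.00·40.0 + 0.62·38.0 + 0.75·77.0 + 0.07·24.3) / (0.00 + 0.62 + 0.75 + 0.07)
  = 83.0110 / 1.4400 = 57.65

57.65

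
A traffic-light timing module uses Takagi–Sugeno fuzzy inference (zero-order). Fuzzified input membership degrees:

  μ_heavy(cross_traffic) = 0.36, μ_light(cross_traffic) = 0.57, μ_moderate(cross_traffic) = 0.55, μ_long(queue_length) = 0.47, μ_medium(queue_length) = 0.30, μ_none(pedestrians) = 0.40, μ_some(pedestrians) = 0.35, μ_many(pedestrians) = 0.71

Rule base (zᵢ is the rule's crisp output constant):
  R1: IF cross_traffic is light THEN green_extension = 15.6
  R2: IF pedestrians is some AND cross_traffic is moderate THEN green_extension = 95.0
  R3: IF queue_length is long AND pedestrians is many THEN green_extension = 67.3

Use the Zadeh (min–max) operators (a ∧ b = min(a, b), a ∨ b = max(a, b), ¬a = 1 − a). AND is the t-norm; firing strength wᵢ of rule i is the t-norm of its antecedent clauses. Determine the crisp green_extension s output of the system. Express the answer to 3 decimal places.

53.074

R1 (z=15.6): light=0.57 → w = 0.57
R2 (z=95.0): some=0.35, moderate=0.55; AND[min(a, b)] → w = 0.35
R3 (z=67.3): long=0.47, many=0.71; AND[min(a, b)] → w = 0.47
Weighted average = (0.57·15.6 + 0.35·95.0 + 0.47·67.3) / (0.57 + 0.35 + 0.47)
  = 73.7730 / 1.3900 = 53.074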